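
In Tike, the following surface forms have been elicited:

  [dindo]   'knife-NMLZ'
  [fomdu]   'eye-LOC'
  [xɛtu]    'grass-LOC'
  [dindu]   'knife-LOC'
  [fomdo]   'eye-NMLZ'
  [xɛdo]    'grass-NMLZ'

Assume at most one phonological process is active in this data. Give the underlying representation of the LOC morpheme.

The LOC suffix surfaces as [-du] and [-tu], depending on the final segment of the stem.
The NMLZ suffix, which begins with [d], is invariant after every stem; so [d] is not altered by any rule here.
The LOC suffix is therefore /-tu/ underlyingly, with post-nasal voicing: voiceless stops become voiced after a nasal.

/-tu/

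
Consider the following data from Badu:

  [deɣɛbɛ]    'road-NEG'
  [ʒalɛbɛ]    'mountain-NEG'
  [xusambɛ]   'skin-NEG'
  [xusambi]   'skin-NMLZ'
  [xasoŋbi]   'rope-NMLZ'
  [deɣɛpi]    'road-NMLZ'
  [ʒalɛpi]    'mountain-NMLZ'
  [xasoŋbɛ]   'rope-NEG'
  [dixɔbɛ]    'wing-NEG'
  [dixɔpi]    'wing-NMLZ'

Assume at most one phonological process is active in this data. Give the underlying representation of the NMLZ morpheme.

/-pi/

The NMLZ morpheme has two allomorphs, [-bi] and [-pi].
The NEG suffix, which begins with [b], is invariant after every stem; so [b] is not altered by any rule here.
So the underlying form is /-pi/, and voiceless stops become voiced after a nasal.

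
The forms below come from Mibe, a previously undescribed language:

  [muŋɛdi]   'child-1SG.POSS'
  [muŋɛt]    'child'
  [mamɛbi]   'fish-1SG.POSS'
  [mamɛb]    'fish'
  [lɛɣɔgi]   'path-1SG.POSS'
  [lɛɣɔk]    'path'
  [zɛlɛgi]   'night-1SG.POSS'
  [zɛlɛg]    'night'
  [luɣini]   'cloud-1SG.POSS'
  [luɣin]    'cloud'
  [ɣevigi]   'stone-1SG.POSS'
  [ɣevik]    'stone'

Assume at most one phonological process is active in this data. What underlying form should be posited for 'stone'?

/ɣevik/

In [ɣevigi] and [ɣevik] the final segment of 'stone' alternates: [g] ~ [k].
If /g/ were underlying and a rule turned it into [k] in isolation, 'night' would also alternate; but it has [g] in both [zɛlɛgi] and [zɛlɛg].
So /k/ is underlying, and a rule of intervocalic voicing — voiceless stops become voiced between vowels — gives [g].
The underlying form of 'stone' is therefore /ɣevik/.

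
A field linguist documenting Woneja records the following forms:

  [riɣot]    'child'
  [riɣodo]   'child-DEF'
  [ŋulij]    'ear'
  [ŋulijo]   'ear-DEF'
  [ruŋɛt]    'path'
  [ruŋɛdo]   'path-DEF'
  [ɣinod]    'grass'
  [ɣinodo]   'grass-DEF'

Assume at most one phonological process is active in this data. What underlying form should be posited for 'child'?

'child' shows [t] ~ [d] at the end of the stem ([riɣot] vs [riɣodo]).
If /d/ were underlying and a rule turned it into [t] in isolation, 'grass' would also alternate; but it has [d] in both [ɣinod] and [ɣinodo].
The underlying segment must be /t/; voiceless stops become voiced between vowels, yielding [d] there.

/riɣot/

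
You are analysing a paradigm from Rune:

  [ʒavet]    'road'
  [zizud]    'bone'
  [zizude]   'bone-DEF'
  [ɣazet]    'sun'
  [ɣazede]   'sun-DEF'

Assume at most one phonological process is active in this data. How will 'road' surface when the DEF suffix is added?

[ʒavede]

The stem for 'sun' ends in [t] in [ɣazet] but [d] in [ɣazede].
Compare 'bone', with invariant [d] in [zizud] and [zizude]: an analysis with underlying /d/ and a rule producing [t] in isolation would wrongly predict alternation here too.
So /t/ is underlying, and a rule of intervocalic voicing — voiceless stops become voiced between vowels — gives [d].
The one attested form of 'road', [ʒavet], shows underlying /ʒavet/. Applying the same rule between vowels gives [ʒavede].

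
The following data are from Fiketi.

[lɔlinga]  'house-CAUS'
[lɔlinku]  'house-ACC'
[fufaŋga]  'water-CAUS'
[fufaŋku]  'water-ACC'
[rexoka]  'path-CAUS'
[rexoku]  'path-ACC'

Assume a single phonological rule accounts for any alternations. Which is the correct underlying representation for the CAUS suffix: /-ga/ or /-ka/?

The CAUS suffix surfaces as [-ga] and [-ka], depending on the final segment of the stem.
By contrast the ACC suffix keeps its initial [k] throughout — that segment must be underlying.
The CAUS suffix is therefore /-ga/ underlyingly, with post-vocalic devoicing: voiced stops become voiceless after a vowel.

/-ga/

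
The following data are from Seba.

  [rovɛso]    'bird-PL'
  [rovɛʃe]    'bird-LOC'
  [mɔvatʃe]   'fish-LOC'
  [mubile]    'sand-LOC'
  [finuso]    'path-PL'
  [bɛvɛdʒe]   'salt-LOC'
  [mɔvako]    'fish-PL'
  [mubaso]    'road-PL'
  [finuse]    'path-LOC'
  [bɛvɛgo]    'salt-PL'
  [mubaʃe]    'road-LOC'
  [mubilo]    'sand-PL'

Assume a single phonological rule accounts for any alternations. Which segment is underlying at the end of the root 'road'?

/ʃ/

The root 'road' surfaces as [mubaʃe] and [mubaso], with a stem-final [ʃ] ~ [s] alternation.
Compare 'path', with invariant [s] in [finuse] and [finuso]: an analysis with underlying /s/ and a rule producing [ʃ] before the LOC suffix would wrongly predict alternation here too.
The alternation reflects depalatalization: palato-alveolar /tʃ/, /dʒ/ and /ʃ/ become [k], [g] and [s] when no front vowel follows. /ʃ/ is underlying.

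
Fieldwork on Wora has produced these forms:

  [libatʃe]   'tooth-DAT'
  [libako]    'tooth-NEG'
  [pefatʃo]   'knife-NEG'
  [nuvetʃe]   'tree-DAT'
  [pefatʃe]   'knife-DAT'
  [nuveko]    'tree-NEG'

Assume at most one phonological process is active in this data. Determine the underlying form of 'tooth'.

/libak/

The root 'tooth' surfaces as [libatʃe] and [libako], with a stem-final [tʃ] ~ [k] alternation.
The stem 'knife' ([pefatʃe], [pefatʃo]) shows [tʃ] unchanged in both environments, so [tʃ] cannot be basic with [k] derived before the NEG suffix.
Therefore /k/ is basic and [tʃ] is derived by palatalization before a front vowel (/k/ becomes palato-alveolar [tʃ] before a front vowel).
The underlying form of 'tooth' is therefore /libak/.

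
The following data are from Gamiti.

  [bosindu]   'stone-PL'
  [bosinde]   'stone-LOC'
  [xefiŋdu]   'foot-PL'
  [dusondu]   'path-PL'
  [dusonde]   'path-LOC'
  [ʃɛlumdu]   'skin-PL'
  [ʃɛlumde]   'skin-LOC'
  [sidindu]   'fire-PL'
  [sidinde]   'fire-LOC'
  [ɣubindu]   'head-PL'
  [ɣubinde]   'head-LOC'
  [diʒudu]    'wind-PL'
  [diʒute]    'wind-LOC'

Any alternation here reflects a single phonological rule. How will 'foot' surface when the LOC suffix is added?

The LOC suffix surfaces as [-de] and [-te], depending on the final segment of the stem.
The PL suffix, which begins with [d], is invariant after every stem; so [d] is not altered by any rule here.
The LOC suffix is therefore /-te/ underlyingly, with post-nasal voicing: voiceless stops become voiced after a nasal.
After 'foot', which ends in a nasal, the suffix surfaces as [-de], giving [xefiŋde].

[xefiŋde]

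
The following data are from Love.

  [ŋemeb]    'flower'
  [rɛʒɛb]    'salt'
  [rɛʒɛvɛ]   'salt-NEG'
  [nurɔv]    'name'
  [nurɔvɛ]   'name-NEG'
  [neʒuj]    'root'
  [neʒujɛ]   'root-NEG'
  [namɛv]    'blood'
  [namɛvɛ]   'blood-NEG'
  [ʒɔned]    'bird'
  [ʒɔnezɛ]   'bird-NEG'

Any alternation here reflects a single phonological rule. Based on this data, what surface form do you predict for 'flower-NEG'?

[ŋemevɛ]

'salt' shows [b] ~ [v] at the end of the stem ([rɛʒɛb] vs [rɛʒɛvɛ]).
Compare 'name', with invariant [v] in [nurɔv] and [nurɔvɛ]: an analysis with underlying /v/ and a rule producing [b] in isolation would wrongly predict alternation here too.
Therefore /b/ is basic and [v] is derived by intervocalic spirantization (voiced stops become fricatives between vowels).
The one attested form of 'flower', [ŋemeb], shows underlying /ŋemeb/. Applying the same rule between vowels gives [ŋemevɛ].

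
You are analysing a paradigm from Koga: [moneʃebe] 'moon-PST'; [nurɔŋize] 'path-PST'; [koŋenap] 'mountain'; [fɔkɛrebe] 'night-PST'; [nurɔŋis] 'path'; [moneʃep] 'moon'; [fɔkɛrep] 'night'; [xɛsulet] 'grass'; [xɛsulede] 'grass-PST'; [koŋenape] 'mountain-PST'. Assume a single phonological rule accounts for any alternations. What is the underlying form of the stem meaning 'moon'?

/moneʃeb/

The root 'moon' surfaces as [moneʃebe] and [moneʃep], with a stem-final [b] ~ [p] alternation.
The stem 'mountain' ([koŋenape], [koŋenap]) shows [p] unchanged in both environments, so [p] cannot be basic with [b] derived before the PST suffix.
Therefore /b/ is basic and [p] is derived by word-final obstruent devoicing (voiced obstruents become voiceless word-finally).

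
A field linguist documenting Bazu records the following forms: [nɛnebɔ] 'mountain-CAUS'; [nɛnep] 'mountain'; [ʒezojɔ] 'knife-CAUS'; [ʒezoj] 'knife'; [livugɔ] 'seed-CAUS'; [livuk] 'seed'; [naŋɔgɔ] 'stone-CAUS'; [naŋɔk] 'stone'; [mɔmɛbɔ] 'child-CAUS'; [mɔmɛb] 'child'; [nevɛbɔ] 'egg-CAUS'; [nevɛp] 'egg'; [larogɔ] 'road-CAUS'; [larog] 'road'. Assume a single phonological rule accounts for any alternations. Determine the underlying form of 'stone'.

/naŋɔk/

The root 'stone' surfaces as [naŋɔgɔ] and [naŋɔk], with a stem-final [g] ~ [k] alternation.
Compare 'road', with invariant [g] in [larogɔ] and [larog]: an analysis with underlying /g/ and a rule producing [k] in isolation would wrongly predict alternation here too.
The underlying segment must be /k/; voiceless stops become voiced between vowels, yielding [g] there.
The underlying form of 'stone' is therefore /naŋɔk/.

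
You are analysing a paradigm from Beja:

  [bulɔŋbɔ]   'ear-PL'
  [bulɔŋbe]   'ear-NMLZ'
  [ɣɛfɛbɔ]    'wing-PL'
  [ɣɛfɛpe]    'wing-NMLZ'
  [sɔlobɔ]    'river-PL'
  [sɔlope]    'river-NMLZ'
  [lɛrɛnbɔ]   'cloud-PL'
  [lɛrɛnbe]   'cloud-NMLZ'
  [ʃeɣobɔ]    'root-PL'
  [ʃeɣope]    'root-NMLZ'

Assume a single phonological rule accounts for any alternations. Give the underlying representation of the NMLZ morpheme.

The NMLZ suffix surfaces as [-be] and [-pe], depending on the final segment of the stem.
The PL suffix, which begins with [b], is invariant after every stem; so [b] is not altered by any rule here.
The NMLZ suffix is therefore /-pe/ underlyingly, with post-nasal voicing: voiceless stops become voiced after a nasal.

/-pe/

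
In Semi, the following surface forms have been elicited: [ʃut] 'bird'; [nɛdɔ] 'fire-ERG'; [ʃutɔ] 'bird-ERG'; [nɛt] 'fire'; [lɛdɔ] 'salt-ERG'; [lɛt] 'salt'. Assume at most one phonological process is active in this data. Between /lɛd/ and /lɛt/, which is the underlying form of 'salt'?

The root 'salt' surfaces as [lɛt] and [lɛdɔ], with a stem-final [t] ~ [d] alternation.
But 'bird' keeps [t] in both environments ([ʃut], [ʃutɔ]), so there is no rule changing /t/ to [d] before the ERG suffix.
The alternation reflects word-final obstruent devoicing: voiced obstruents become voiceless word-finally. /d/ is underlying.

/lɛd/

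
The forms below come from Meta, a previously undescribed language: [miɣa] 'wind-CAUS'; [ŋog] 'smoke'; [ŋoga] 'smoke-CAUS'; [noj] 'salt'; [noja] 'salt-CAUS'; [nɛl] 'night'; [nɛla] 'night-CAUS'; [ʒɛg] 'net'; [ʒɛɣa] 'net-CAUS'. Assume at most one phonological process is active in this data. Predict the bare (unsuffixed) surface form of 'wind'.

The root 'net' surfaces as [ʒɛg] and [ʒɛɣa], with a stem-final [g] ~ [ɣ] alternation.
But 'smoke' keeps [g] in both environments ([ŋog], [ŋoga]), so there is no rule changing /g/ to [ɣ] before the CAUS suffix.
So /ɣ/ is underlying, and a rule of word-final hardening — voiced fricatives become stops word-finally — gives [g].
The one attested form of 'wind', [miɣa], shows underlying /miɣ/. Applying the same rule word-finally gives [mig].

[mig]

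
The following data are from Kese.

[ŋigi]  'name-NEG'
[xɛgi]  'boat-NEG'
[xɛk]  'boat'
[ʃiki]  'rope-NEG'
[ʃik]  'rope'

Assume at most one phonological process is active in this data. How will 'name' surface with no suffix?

The stem for 'boat' ends in [g] in [xɛgi] but [k] in [xɛk].
But 'rope' keeps [k] in both environments ([ʃiki], [ʃik]), so there is no rule changing /k/ to [g] before the NEG suffix.
The alternation reflects word-final obstruent devoicing: voiced obstruents become voiceless word-finally. /g/ is underlying.
From [ŋigi] the stem 'name' is /ŋig/; word-finally this yields [ŋik].

[ŋik]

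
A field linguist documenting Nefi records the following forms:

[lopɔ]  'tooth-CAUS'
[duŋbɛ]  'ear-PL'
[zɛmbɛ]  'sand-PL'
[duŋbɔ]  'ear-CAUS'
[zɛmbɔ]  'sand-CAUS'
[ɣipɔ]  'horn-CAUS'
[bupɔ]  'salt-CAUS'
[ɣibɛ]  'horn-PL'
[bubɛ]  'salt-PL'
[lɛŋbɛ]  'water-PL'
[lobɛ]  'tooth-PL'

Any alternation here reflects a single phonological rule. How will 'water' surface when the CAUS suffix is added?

[lɛŋbɔ]

The CAUS morpheme has two allomorphs, [-bɔ] and [-pɔ].
By contrast the PL suffix keeps its initial [b] throughout — that segment must be underlying.
So the underlying form is /-pɔ/, and voiceless stops become voiced after a nasal.
After 'water', which ends in a nasal, the suffix surfaces as [-bɔ], giving [lɛŋbɔ].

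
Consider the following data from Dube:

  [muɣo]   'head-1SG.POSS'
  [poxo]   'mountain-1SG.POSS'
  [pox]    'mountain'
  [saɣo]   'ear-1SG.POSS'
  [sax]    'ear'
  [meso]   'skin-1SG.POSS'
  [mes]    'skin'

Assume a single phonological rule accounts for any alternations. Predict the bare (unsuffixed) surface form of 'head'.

[mux]

The root 'ear' surfaces as [saɣo] and [sax], with a stem-final [ɣ] ~ [x] alternation.
The stem 'mountain' ([poxo], [pox]) shows [x] unchanged in both environments, so [x] cannot be basic with [ɣ] derived before the 1SG.POSS suffix.
The underlying segment must be /ɣ/; voiced obstruents become voiceless word-finally, yielding [x] there.
The one attested form of 'head', [muɣo], shows underlying /muɣ/. Applying the same rule word-finally gives [mux].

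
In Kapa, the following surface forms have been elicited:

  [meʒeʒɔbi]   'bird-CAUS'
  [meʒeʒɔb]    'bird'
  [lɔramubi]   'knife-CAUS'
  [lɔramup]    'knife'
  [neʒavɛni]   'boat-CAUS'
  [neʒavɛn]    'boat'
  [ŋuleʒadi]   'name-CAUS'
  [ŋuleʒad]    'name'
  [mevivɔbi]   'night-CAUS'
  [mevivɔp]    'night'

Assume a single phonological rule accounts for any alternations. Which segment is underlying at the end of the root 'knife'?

/p/

In [lɔramubi] and [lɔramup] the final segment of 'knife' alternates: [b] ~ [p].
The stem 'bird' ([meʒeʒɔbi], [meʒeʒɔb]) shows [b] unchanged in both environments, so [b] cannot be basic with [p] derived in isolation.
The underlying segment must be /p/; voiceless stops become voiced between vowels, yielding [b] there.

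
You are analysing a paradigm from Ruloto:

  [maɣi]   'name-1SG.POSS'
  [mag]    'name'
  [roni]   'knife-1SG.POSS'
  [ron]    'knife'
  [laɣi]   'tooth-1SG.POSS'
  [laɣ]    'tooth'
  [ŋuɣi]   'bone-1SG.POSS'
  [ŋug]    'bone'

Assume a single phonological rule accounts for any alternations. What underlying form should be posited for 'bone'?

/ŋug/

The stem for 'bone' ends in [ɣ] in [ŋuɣi] but [g] in [ŋug].
Compare 'tooth', with invariant [ɣ] in [laɣi] and [laɣ]: an analysis with underlying /ɣ/ and a rule producing [g] in isolation would wrongly predict alternation here too.
Therefore /g/ is basic and [ɣ] is derived by intervocalic spirantization (voiced stops become fricatives between vowels).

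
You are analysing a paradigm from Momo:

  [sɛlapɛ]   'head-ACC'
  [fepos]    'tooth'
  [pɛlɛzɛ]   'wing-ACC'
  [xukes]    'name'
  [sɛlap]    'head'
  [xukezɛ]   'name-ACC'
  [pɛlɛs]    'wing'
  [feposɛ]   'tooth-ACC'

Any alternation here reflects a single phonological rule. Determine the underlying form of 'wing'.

/pɛlɛz/

The root 'wing' surfaces as [pɛlɛs] and [pɛlɛzɛ], with a stem-final [s] ~ [z] alternation.
But 'tooth' keeps [s] in both environments ([fepos], [feposɛ]), so there is no rule changing /s/ to [z] before the ACC suffix.
Therefore /z/ is basic and [s] is derived by word-final obstruent devoicing (voiced obstruents become voiceless word-finally).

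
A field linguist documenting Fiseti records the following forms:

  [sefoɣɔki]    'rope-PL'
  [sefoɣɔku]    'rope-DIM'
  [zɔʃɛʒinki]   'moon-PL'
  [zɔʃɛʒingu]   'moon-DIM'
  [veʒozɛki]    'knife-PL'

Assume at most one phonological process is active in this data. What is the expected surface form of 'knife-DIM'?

[veʒozɛku]

The DIM morpheme has two allomorphs, [-gu] and [-ku].
By contrast the PL suffix keeps its initial [k] throughout — that segment must be underlying.
So the underlying form is /-gu/, and voiced stops become voiceless after a vowel.
After 'knife', which ends in a vowel, the suffix surfaces as [-ku], giving [veʒozɛku].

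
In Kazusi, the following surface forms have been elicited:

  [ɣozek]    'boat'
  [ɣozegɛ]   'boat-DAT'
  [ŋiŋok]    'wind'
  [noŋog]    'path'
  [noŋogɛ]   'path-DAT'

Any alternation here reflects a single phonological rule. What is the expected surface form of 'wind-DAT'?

[ŋiŋogɛ]

In [ɣozek] and [ɣozegɛ] the final segment of 'boat' alternates: [k] ~ [g].
If /g/ were underlying and a rule turned it into [k] in isolation, 'path' would also alternate; but it has [g] in both [noŋog] and [noŋogɛ].
The underlying segment must be /k/; voiceless stops become voiced between vowels, yielding [g] there.
From [ŋiŋok] the stem 'wind' is /ŋiŋok/; between vowels this yields [ŋiŋogɛ].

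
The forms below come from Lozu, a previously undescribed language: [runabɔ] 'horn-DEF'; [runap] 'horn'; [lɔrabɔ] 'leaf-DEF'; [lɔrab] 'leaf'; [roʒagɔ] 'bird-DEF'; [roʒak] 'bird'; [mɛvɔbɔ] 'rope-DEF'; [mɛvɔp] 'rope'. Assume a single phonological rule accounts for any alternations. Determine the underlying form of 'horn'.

/runap/

The stem for 'horn' ends in [b] in [runabɔ] but [p] in [runap].
The stem 'leaf' ([lɔrabɔ], [lɔrab]) shows [b] unchanged in both environments, so [b] cannot be basic with [p] derived in isolation.
So /p/ is underlying, and a rule of intervocalic voicing — voiceless stops become voiced between vowels — gives [b].
Hence 'horn' is /runap/ underlyingly.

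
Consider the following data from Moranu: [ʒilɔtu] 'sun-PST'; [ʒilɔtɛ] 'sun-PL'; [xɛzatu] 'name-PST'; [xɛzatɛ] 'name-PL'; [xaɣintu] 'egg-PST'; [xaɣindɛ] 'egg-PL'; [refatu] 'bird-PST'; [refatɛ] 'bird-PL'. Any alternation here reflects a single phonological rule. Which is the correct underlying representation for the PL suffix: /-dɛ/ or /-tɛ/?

/-dɛ/

The PL morpheme has two allomorphs, [-dɛ] and [-tɛ].
The PST suffix, which begins with [t], is invariant after every stem; so [t] is not altered by any rule here.
The PL suffix is therefore /-dɛ/ underlyingly, with post-vocalic devoicing: voiced stops become voiceless after a vowel.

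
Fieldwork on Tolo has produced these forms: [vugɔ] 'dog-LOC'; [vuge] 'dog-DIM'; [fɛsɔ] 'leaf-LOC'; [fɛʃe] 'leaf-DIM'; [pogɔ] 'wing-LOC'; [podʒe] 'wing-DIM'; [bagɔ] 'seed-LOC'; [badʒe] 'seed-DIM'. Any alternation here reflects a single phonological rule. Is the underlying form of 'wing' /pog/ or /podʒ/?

/podʒ/

The root 'wing' surfaces as [pogɔ] and [podʒe], with a stem-final [g] ~ [dʒ] alternation.
If /g/ were underlying and a rule turned it into [dʒ] before the DIM suffix, 'dog' would also alternate; but it has [g] in both [vugɔ] and [vuge].
The alternation reflects depalatalization: palato-alveolar /dʒ/ and /ʃ/ become [g] and [s] when no front vowel follows. /dʒ/ is underlying.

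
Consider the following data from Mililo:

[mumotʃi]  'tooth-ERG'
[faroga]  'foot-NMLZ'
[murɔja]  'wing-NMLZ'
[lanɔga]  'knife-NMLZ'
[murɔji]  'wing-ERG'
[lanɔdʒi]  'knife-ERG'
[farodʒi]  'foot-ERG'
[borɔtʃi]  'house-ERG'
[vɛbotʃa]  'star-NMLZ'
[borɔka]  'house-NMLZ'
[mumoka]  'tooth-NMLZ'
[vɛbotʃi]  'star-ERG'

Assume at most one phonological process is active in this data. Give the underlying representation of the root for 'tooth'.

/mumok/

'tooth' shows [k] ~ [tʃ] at the end of the stem ([mumoka] vs [mumotʃi]).
If /tʃ/ were underlying and a rule turned it into [k] before the NMLZ suffix, 'star' would also alternate; but it has [tʃ] in both [vɛbotʃa] and [vɛbotʃi].
The underlying segment must be /k/; /k/ and /g/ become palato-alveolar [tʃ] and [dʒ] before a front vowel, yielding [tʃ] there.
The underlying form of 'tooth' is therefore /mumok/.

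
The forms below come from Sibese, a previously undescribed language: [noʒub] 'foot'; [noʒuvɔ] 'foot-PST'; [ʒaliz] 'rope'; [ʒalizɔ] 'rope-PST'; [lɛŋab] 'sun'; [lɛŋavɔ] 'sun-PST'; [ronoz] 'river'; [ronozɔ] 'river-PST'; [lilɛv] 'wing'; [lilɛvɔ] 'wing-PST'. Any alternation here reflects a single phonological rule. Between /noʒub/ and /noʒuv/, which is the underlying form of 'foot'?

/noʒub/

In [noʒub] and [noʒuvɔ] the final segment of 'foot' alternates: [b] ~ [v].
Compare 'wing', with invariant [v] in [lilɛv] and [lilɛvɔ]: an analysis with underlying /v/ and a rule producing [b] in isolation would wrongly predict alternation here too.
The alternation reflects intervocalic spirantization: voiced stops become fricatives between vowels. /b/ is underlying.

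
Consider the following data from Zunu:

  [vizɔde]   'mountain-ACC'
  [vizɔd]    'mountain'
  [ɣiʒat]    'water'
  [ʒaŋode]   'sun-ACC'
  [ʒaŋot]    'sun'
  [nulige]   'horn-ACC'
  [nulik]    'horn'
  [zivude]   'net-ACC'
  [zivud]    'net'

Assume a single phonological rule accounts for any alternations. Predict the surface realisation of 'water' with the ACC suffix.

The stem for 'sun' ends in [d] in [ʒaŋode] but [t] in [ʒaŋot].
But 'mountain' keeps [d] in both environments ([vizɔde], [vizɔd]), so there is no rule changing /d/ to [t] in isolation.
The alternation reflects intervocalic voicing: voiceless stops become voiced between vowels. /t/ is underlying.
The one attested form of 'water', [ɣiʒat], shows underlying /ɣiʒat/. Applying the same rule between vowels gives [ɣiʒade].

[ɣiʒade]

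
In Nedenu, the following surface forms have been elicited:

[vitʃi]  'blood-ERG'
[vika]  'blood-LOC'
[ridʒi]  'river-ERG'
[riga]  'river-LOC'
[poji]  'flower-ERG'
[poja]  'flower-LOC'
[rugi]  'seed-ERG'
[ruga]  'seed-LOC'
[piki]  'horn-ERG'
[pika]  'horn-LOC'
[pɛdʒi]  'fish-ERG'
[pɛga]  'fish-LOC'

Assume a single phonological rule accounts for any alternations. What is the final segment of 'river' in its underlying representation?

/dʒ/

'river' shows [dʒ] ~ [g] at the end of the stem ([ridʒi] vs [riga]).
Compare 'seed', with invariant [g] in [rugi] and [ruga]: an analysis with underlying /g/ and a rule producing [dʒ] before the ERG suffix would wrongly predict alternation here too.
So /dʒ/ is underlying, and a rule of depalatalization — palato-alveolar /tʃ/ and /dʒ/ become [k] and [g] when no front vowel follows — gives [g].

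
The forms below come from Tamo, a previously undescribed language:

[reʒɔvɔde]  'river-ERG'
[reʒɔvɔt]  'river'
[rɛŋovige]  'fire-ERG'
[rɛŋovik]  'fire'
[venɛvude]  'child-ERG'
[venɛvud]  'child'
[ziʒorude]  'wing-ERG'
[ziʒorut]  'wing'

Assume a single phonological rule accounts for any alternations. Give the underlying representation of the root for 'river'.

/reʒɔvɔt/

'river' shows [d] ~ [t] at the end of the stem ([reʒɔvɔde] vs [reʒɔvɔt]).
Compare 'child', with invariant [d] in [venɛvude] and [venɛvud]: an analysis with underlying /d/ and a rule producing [t] in isolation would wrongly predict alternation here too.
The alternation reflects intervocalic voicing: voiceless stops become voiced between vowels. /t/ is underlying.
So 'river' = /reʒɔvɔt/.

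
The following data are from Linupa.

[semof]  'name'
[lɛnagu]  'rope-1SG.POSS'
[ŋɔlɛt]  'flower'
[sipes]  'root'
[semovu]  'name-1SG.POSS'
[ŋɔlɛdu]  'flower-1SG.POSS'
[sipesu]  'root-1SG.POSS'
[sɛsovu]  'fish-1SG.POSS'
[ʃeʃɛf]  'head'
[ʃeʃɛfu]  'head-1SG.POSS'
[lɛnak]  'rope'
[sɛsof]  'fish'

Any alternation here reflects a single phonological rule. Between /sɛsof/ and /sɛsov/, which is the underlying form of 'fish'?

The root 'fish' surfaces as [sɛsovu] and [sɛsof], with a stem-final [v] ~ [f] alternation.
If /f/ were underlying and a rule turned it into [v] before the 1SG.POSS suffix, 'head' would also alternate; but it has [f] in both [ʃeʃɛfu] and [ʃeʃɛf].
Therefore /v/ is basic and [f] is derived by word-final obstruent devoicing (voiced obstruents become voiceless word-finally).

/sɛsov/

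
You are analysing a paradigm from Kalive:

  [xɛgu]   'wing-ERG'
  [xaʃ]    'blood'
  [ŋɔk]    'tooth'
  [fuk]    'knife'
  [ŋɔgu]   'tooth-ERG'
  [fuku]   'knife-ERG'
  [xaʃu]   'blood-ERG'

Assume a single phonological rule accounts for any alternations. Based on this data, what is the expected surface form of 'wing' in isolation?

The root 'tooth' surfaces as [ŋɔk] and [ŋɔgu], with a stem-final [k] ~ [g] alternation.
If /k/ were underlying and a rule turned it into [g] before the ERG suffix, 'knife' would also alternate; but it has [k] in both [fuk] and [fuku].
So /g/ is underlying, and a rule of word-final obstruent devoicing — voiced obstruents become voiceless word-finally — gives [k].
From [xɛgu] the stem 'wing' is /xɛg/; word-finally this yields [xɛk].

[xɛk]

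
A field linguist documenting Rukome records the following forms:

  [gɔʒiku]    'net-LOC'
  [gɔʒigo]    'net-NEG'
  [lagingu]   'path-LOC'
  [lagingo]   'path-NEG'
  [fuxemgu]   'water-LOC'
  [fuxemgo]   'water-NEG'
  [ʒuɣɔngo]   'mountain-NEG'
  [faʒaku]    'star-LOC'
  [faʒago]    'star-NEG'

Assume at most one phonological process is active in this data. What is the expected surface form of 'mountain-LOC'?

The LOC suffix surfaces as [-gu] and [-ku], depending on the final segment of the stem.
The NEG suffix, which begins with [g], is invariant after every stem; so [g] is not altered by any rule here.
The LOC suffix is therefore /-ku/ underlyingly, with post-nasal voicing: voiceless stops become voiced after a nasal.
After 'mountain', which ends in a nasal, the suffix surfaces as [-gu], giving [ʒuɣɔngu].

[ʒuɣɔngu]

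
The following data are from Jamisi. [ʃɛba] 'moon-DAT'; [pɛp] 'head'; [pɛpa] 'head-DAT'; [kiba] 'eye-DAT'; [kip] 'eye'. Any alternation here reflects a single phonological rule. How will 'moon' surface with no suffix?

[ʃɛp]

'eye' shows [b] ~ [p] at the end of the stem ([kiba] vs [kip]).
The stem 'head' ([pɛpa], [pɛp]) shows [p] unchanged in both environments, so [p] cannot be basic with [b] derived before the DAT suffix.
The alternation reflects word-final obstruent devoicing: voiced obstruents become voiceless word-finally. /b/ is underlying.
The one attested form of 'moon', [ʃɛba], shows underlying /ʃɛb/. Applying the same rule word-finally gives [ʃɛp].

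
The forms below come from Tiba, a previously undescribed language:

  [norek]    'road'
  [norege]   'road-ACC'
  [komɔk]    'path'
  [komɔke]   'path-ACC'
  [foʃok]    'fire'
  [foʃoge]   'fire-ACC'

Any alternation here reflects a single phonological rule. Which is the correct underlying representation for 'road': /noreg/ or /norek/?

'road' shows [k] ~ [g] at the end of the stem ([norek] vs [norege]).
If /k/ were underlying and a rule turned it into [g] before the ACC suffix, 'path' would also alternate; but it has [k] in both [komɔk] and [komɔke].
So /g/ is underlying, and a rule of word-final obstruent devoicing — voiced obstruents become voiceless word-finally — gives [k].

/noreg/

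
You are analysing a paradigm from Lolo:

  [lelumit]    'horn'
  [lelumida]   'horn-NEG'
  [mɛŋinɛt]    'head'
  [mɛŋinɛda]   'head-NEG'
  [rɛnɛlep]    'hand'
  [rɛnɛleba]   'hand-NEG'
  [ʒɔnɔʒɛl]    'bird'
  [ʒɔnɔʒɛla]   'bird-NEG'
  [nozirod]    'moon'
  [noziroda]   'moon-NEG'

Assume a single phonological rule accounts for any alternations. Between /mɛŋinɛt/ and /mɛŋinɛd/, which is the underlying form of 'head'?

The stem for 'head' ends in [t] in [mɛŋinɛt] but [d] in [mɛŋinɛda].
But 'moon' keeps [d] in both environments ([nozirod], [noziroda]), so there is no rule changing /d/ to [t] in isolation.
The alternation reflects intervocalic voicing: voiceless stops become voiced between vowels. /t/ is underlying.

/mɛŋinɛt/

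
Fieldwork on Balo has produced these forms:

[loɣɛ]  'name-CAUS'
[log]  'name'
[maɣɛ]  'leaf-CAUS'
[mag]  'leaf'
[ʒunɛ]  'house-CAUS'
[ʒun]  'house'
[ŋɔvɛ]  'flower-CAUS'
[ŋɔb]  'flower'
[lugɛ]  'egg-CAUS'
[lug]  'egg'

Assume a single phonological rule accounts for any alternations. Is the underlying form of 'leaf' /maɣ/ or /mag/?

/maɣ/

The stem for 'leaf' ends in [ɣ] in [maɣɛ] but [g] in [mag].
But 'egg' keeps [g] in both environments ([lugɛ], [lug]), so there is no rule changing /g/ to [ɣ] before the CAUS suffix.
Therefore /ɣ/ is basic and [g] is derived by word-final hardening (voiced fricatives become stops word-finally).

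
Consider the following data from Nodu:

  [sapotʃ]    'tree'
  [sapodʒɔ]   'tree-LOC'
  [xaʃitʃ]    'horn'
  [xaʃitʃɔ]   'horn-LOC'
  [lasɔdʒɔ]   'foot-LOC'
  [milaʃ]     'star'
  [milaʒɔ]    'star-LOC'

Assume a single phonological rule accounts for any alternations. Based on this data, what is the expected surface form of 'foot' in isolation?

[lasɔtʃ]

The stem for 'tree' ends in [tʃ] in [sapotʃ] but [dʒ] in [sapodʒɔ].
The stem 'horn' ([xaʃitʃ], [xaʃitʃɔ]) shows [tʃ] unchanged in both environments, so [tʃ] cannot be basic with [dʒ] derived before the LOC suffix.
The alternation reflects word-final obstruent devoicing: voiced obstruents become voiceless word-finally. /dʒ/ is underlying.
From [lasɔdʒɔ] the stem 'foot' is /lasɔdʒ/; word-finally this yields [lasɔtʃ].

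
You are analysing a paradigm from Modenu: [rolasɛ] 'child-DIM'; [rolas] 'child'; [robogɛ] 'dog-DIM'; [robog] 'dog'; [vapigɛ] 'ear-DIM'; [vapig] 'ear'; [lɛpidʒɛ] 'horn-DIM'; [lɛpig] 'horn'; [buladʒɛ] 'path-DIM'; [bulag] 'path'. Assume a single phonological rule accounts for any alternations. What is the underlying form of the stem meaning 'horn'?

'horn' shows [dʒ] ~ [g] at the end of the stem ([lɛpidʒɛ] vs [lɛpig]).
If /g/ were underlying and a rule turned it into [dʒ] before the DIM suffix, 'dog' would also alternate; but it has [g] in both [robogɛ] and [robog].
So /dʒ/ is underlying, and a rule of depalatalization — palato-alveolar /dʒ/ becomes [g] when no front vowel follows — gives [g].
Hence 'horn' is /lɛpidʒ/ underlyingly.

/lɛpidʒ/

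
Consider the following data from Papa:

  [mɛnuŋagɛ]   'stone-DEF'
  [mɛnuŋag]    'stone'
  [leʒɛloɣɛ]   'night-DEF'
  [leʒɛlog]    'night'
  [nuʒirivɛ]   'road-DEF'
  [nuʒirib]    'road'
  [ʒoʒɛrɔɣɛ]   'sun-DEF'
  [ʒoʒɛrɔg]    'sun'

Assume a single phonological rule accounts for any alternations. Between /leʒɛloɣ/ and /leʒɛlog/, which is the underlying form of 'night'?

/leʒɛloɣ/

The stem for 'night' ends in [ɣ] in [leʒɛloɣɛ] but [g] in [leʒɛlog].
The stem 'stone' ([mɛnuŋagɛ], [mɛnuŋag]) shows [g] unchanged in both environments, so [g] cannot be basic with [ɣ] derived before the DEF suffix.
The underlying segment must be /ɣ/; voiced fricatives become stops word-finally, yielding [g] there.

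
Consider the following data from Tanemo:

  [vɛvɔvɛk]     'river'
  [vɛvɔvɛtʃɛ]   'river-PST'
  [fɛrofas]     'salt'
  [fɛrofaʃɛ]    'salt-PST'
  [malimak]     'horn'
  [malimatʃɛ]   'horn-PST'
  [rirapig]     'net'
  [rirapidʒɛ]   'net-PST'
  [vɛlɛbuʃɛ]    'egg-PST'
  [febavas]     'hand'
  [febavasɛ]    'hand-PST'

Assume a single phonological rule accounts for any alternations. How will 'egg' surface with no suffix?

The root 'salt' surfaces as [fɛrofas] and [fɛrofaʃɛ], with a stem-final [s] ~ [ʃ] alternation.
If /s/ were underlying and a rule turned it into [ʃ] before the PST suffix, 'hand' would also alternate; but it has [s] in both [febavas] and [febavasɛ].
Therefore /ʃ/ is basic and [s] is derived by depalatalization (palato-alveolar /tʃ/, /dʒ/ and /ʃ/ become [k], [g] and [s] when no front vowel follows).
From [vɛlɛbuʃɛ] the stem 'egg' is /vɛlɛbuʃ/; when no front vowel follows this yields [vɛlɛbus].

[vɛlɛbus]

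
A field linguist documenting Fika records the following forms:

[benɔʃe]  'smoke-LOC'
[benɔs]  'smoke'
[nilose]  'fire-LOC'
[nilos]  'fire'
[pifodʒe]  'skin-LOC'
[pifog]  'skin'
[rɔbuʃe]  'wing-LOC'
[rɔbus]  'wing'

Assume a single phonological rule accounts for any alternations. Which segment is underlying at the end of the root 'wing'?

/ʃ/

The root 'wing' surfaces as [rɔbuʃe] and [rɔbus], with a stem-final [ʃ] ~ [s] alternation.
But 'fire' keeps [s] in both environments ([nilose], [nilos]), so there is no rule changing /s/ to [ʃ] before the LOC suffix.
The underlying segment must be /ʃ/; palato-alveolar /dʒ/ and /ʃ/ become [g] and [s] when no front vowel follows, yielding [s] there.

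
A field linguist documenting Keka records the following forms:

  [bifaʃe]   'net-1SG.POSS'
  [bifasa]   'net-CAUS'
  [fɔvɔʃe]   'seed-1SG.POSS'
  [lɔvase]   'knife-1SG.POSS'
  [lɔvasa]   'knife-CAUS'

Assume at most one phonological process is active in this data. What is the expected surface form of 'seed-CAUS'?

'net' shows [ʃ] ~ [s] at the end of the stem ([bifaʃe] vs [bifasa]).
The stem 'knife' ([lɔvase], [lɔvasa]) shows [s] unchanged in both environments, so [s] cannot be basic with [ʃ] derived before the 1SG.POSS suffix.
The alternation reflects depalatalization: palato-alveolar /ʃ/ becomes [s] when no front vowel follows. /ʃ/ is underlying.
From [fɔvɔʃe] the stem 'seed' is /fɔvɔʃ/; when no front vowel follows this yields [fɔvɔsa].

[fɔvɔsa]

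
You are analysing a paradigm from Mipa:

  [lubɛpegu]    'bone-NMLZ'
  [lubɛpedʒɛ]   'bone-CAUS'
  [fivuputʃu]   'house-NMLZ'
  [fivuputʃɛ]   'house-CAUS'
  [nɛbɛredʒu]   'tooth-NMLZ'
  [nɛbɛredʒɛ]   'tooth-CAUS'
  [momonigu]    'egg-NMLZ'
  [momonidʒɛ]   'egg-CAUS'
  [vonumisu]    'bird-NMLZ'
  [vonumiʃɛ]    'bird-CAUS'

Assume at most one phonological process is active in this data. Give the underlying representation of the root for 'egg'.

'egg' shows [g] ~ [dʒ] at the end of the stem ([momonigu] vs [momonidʒɛ]).
The stem 'tooth' ([nɛbɛredʒu], [nɛbɛredʒɛ]) shows [dʒ] unchanged in both environments, so [dʒ] cannot be basic with [g] derived before the NMLZ suffix.
So /g/ is underlying, and a rule of palatalization before a front vowel — /g/ and /s/ become palato-alveolar [dʒ] and [ʃ] before a front vowel — gives [dʒ].

/momonig/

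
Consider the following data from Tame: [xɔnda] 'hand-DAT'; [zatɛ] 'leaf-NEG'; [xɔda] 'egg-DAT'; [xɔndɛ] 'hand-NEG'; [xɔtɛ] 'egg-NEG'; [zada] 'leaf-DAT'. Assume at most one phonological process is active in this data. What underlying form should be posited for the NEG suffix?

The NEG morpheme has two allomorphs, [-dɛ] and [-tɛ].
The DAT suffix, which begins with [d], is invariant after every stem; so [d] is not altered by any rule here.
The NEG suffix is therefore /-tɛ/ underlyingly, with post-nasal voicing: voiceless stops become voiced after a nasal.

/-tɛ/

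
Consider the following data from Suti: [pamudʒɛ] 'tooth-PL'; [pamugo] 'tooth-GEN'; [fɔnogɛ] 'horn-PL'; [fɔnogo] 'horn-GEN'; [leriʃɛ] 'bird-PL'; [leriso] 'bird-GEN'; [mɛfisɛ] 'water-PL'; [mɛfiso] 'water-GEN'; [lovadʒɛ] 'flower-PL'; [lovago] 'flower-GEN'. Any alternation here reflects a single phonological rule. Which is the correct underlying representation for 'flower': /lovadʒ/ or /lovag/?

/lovadʒ/

In [lovadʒɛ] and [lovago] the final segment of 'flower' alternates: [dʒ] ~ [g].
The stem 'horn' ([fɔnogɛ], [fɔnogo]) shows [g] unchanged in both environments, so [g] cannot be basic with [dʒ] derived before the PL suffix.
Therefore /dʒ/ is basic and [g] is derived by depalatalization (palato-alveolar /dʒ/ and /ʃ/ become [g] and [s] when no front vowel follows).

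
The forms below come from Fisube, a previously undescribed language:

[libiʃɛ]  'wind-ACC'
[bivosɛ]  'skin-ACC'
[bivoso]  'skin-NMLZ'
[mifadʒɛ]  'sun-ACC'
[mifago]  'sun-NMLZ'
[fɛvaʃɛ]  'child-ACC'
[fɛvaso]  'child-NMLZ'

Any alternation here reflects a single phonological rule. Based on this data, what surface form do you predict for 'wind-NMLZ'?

'child' shows [ʃ] ~ [s] at the end of the stem ([fɛvaʃɛ] vs [fɛvaso]).
But 'skin' keeps [s] in both environments ([bivosɛ], [bivoso]), so there is no rule changing /s/ to [ʃ] before the ACC suffix.
The alternation reflects depalatalization: palato-alveolar /dʒ/ and /ʃ/ become [g] and [s] when no front vowel follows. /ʃ/ is underlying.
The one attested form of 'wind', [libiʃɛ], shows underlying /libiʃ/. Applying the same rule when no front vowel follows gives [libiso].

[libiso]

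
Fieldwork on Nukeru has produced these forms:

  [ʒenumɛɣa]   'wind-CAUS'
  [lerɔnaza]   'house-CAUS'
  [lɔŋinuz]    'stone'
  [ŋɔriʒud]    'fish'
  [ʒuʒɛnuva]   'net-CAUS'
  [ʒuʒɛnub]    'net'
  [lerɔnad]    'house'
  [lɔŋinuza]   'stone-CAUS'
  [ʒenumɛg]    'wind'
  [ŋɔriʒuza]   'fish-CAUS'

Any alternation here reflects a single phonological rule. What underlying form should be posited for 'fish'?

In [ŋɔriʒud] and [ŋɔriʒuza] the final segment of 'fish' alternates: [d] ~ [z].
Compare 'stone', with invariant [z] in [lɔŋinuz] and [lɔŋinuza]: an analysis with underlying /z/ and a rule producing [d] in isolation would wrongly predict alternation here too.
So /d/ is underlying, and a rule of intervocalic spirantization — voiced stops become fricatives between vowels — gives [z].
The underlying form of 'fish' is therefore /ŋɔriʒud/.

/ŋɔriʒud/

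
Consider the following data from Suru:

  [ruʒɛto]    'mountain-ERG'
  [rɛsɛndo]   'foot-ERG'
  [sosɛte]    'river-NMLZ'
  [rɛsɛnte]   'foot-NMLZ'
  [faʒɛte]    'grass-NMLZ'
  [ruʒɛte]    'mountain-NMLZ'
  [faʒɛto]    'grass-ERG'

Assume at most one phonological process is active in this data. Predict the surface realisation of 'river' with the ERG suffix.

[sosɛto]

The ERG suffix surfaces as [-do] and [-to], depending on the final segment of the stem.
The NMLZ suffix, which begins with [t], is invariant after every stem; so [t] is not altered by any rule here.
The ERG suffix is therefore /-do/ underlyingly, with post-vocalic devoicing: voiced stops become voiceless after a vowel.
After 'river', which ends in a vowel, the suffix surfaces as [-to], giving [sosɛto].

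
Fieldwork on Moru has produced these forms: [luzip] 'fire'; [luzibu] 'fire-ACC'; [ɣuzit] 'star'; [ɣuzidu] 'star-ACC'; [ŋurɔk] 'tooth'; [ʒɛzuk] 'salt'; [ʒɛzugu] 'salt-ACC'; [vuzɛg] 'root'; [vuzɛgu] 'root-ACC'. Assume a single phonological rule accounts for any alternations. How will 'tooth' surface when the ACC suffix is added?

[ŋurɔgu]

The stem for 'salt' ends in [k] in [ʒɛzuk] but [g] in [ʒɛzugu].
Compare 'root', with invariant [g] in [vuzɛg] and [vuzɛgu]: an analysis with underlying /g/ and a rule producing [k] in isolation would wrongly predict alternation here too.
The alternation reflects intervocalic voicing: voiceless stops become voiced between vowels. /k/ is underlying.
From [ŋurɔk] the stem 'tooth' is /ŋurɔk/; between vowels this yields [ŋurɔgu].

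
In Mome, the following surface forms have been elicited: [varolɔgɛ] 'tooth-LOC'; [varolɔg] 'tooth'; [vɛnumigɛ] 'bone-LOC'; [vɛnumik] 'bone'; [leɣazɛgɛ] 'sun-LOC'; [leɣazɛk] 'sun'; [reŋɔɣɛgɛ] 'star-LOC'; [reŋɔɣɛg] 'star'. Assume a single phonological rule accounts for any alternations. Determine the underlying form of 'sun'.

The stem for 'sun' ends in [g] in [leɣazɛgɛ] but [k] in [leɣazɛk].
The stem 'star' ([reŋɔɣɛgɛ], [reŋɔɣɛg]) shows [g] unchanged in both environments, so [g] cannot be basic with [k] derived in isolation.
So /k/ is underlying, and a rule of intervocalic voicing — voiceless stops become voiced between vowels — gives [g].
So 'sun' = /leɣazɛk/.

/leɣazɛk/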